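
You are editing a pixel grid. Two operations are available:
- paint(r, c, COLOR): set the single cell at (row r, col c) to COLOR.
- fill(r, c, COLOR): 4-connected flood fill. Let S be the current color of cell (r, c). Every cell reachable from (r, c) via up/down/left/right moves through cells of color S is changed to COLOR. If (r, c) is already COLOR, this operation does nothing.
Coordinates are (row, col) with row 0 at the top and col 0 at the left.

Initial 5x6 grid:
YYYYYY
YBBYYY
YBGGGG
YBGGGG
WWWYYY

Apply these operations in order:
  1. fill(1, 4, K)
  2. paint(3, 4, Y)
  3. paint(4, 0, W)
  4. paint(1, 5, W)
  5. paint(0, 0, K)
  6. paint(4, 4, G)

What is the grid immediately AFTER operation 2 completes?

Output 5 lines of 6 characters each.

Answer: KKKKKK
KBBKKK
KBGGGG
KBGGYG
WWWYYY

Derivation:
After op 1 fill(1,4,K) [12 cells changed]:
KKKKKK
KBBKKK
KBGGGG
KBGGGG
WWWYYY
After op 2 paint(3,4,Y):
KKKKKK
KBBKKK
KBGGGG
KBGGYG
WWWYYY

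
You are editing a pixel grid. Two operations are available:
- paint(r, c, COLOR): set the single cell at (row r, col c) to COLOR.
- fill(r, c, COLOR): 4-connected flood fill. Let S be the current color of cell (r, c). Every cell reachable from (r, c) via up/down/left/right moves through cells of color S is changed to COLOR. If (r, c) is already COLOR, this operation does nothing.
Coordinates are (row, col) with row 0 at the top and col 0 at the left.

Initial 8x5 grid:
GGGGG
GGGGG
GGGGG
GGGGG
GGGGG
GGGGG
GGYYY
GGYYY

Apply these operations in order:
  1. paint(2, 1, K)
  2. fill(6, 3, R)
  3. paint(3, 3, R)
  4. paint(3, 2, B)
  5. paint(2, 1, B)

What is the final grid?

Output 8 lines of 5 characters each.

Answer: GGGGG
GGGGG
GBGGG
GGBRG
GGGGG
GGGGG
GGRRR
GGRRR

Derivation:
After op 1 paint(2,1,K):
GGGGG
GGGGG
GKGGG
GGGGG
GGGGG
GGGGG
GGYYY
GGYYY
After op 2 fill(6,3,R) [6 cells changed]:
GGGGG
GGGGG
GKGGG
GGGGG
GGGGG
GGGGG
GGRRR
GGRRR
After op 3 paint(3,3,R):
GGGGG
GGGGG
GKGGG
GGGRG
GGGGG
GGGGG
GGRRR
GGRRR
After op 4 paint(3,2,B):
GGGGG
GGGGG
GKGGG
GGBRG
GGGGG
GGGGG
GGRRR
GGRRR
After op 5 paint(2,1,B):
GGGGG
GGGGG
GBGGG
GGBRG
GGGGG
GGGGG
GGRRR
GGRRR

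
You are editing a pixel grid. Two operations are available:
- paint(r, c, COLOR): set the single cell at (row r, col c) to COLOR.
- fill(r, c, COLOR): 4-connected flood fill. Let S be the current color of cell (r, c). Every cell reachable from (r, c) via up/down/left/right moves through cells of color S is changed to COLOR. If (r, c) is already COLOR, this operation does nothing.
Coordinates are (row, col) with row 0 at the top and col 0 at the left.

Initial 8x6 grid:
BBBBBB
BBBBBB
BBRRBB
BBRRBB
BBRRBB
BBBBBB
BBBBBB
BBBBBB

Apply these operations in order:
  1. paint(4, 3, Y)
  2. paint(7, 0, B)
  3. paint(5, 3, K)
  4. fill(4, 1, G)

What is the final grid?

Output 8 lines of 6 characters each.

After op 1 paint(4,3,Y):
BBBBBB
BBBBBB
BBRRBB
BBRRBB
BBRYBB
BBBBBB
BBBBBB
BBBBBB
After op 2 paint(7,0,B):
BBBBBB
BBBBBB
BBRRBB
BBRRBB
BBRYBB
BBBBBB
BBBBBB
BBBBBB
After op 3 paint(5,3,K):
BBBBBB
BBBBBB
BBRRBB
BBRRBB
BBRYBB
BBBKBB
BBBBBB
BBBBBB
After op 4 fill(4,1,G) [41 cells changed]:
GGGGGG
GGGGGG
GGRRGG
GGRRGG
GGRYGG
GGGKGG
GGGGGG
GGGGGG

Answer: GGGGGG
GGGGGG
GGRRGG
GGRRGG
GGRYGG
GGGKGG
GGGGGG
GGGGGG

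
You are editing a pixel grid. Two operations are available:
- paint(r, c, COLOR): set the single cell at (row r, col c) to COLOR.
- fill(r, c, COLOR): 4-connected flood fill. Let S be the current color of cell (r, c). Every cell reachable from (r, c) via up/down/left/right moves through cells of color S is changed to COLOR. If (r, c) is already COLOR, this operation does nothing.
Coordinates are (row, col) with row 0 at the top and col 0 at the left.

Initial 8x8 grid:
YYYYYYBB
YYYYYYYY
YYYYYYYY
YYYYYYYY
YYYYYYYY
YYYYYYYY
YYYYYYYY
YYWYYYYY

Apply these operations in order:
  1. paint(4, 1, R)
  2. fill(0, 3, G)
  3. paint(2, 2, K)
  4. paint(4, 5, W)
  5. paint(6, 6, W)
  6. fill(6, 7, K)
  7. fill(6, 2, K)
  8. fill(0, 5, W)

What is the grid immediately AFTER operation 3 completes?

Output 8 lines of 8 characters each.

After op 1 paint(4,1,R):
YYYYYYBB
YYYYYYYY
YYYYYYYY
YYYYYYYY
YRYYYYYY
YYYYYYYY
YYYYYYYY
YYWYYYYY
After op 2 fill(0,3,G) [60 cells changed]:
GGGGGGBB
GGGGGGGG
GGGGGGGG
GGGGGGGG
GRGGGGGG
GGGGGGGG
GGGGGGGG
GGWGGGGG
After op 3 paint(2,2,K):
GGGGGGBB
GGGGGGGG
GGKGGGGG
GGGGGGGG
GRGGGGGG
GGGGGGGG
GGGGGGGG
GGWGGGGG

Answer: GGGGGGBB
GGGGGGGG
GGKGGGGG
GGGGGGGG
GRGGGGGG
GGGGGGGG
GGGGGGGG
GGWGGGGG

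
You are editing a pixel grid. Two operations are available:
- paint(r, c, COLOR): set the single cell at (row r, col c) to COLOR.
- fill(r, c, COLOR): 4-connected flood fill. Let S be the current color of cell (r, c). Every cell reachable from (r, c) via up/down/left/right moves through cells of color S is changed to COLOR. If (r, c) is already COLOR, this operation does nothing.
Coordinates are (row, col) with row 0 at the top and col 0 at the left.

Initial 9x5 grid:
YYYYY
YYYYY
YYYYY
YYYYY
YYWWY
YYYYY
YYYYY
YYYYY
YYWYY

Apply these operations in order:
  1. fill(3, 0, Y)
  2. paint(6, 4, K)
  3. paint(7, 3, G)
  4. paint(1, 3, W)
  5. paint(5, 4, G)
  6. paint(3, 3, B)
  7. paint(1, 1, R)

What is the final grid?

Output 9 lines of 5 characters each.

Answer: YYYYY
YRYWY
YYYYY
YYYBY
YYWWY
YYYYG
YYYYK
YYYGY
YYWYY

Derivation:
After op 1 fill(3,0,Y) [0 cells changed]:
YYYYY
YYYYY
YYYYY
YYYYY
YYWWY
YYYYY
YYYYY
YYYYY
YYWYY
After op 2 paint(6,4,K):
YYYYY
YYYYY
YYYYY
YYYYY
YYWWY
YYYYY
YYYYK
YYYYY
YYWYY
After op 3 paint(7,3,G):
YYYYY
YYYYY
YYYYY
YYYYY
YYWWY
YYYYY
YYYYK
YYYGY
YYWYY
After op 4 paint(1,3,W):
YYYYY
YYYWY
YYYYY
YYYYY
YYWWY
YYYYY
YYYYK
YYYGY
YYWYY
After op 5 paint(5,4,G):
YYYYY
YYYWY
YYYYY
YYYYY
YYWWY
YYYYG
YYYYK
YYYGY
YYWYY
After op 6 paint(3,3,B):
YYYYY
YYYWY
YYYYY
YYYBY
YYWWY
YYYYG
YYYYK
YYYGY
YYWYY
After op 7 paint(1,1,R):
YYYYY
YRYWY
YYYYY
YYYBY
YYWWY
YYYYG
YYYYK
YYYGY
YYWYY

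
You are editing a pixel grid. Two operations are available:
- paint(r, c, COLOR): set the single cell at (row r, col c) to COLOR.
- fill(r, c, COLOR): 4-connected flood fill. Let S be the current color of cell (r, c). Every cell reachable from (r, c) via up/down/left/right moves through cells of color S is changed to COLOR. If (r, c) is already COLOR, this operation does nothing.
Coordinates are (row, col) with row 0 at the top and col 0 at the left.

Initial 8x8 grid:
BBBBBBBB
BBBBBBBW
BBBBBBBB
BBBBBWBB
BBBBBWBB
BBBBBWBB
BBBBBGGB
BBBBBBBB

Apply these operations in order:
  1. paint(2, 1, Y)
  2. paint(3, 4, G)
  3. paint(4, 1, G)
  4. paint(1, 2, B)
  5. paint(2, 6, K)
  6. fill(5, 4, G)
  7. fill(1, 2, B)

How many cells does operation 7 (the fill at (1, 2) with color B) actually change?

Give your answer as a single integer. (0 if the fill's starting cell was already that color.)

After op 1 paint(2,1,Y):
BBBBBBBB
BBBBBBBW
BYBBBBBB
BBBBBWBB
BBBBBWBB
BBBBBWBB
BBBBBGGB
BBBBBBBB
After op 2 paint(3,4,G):
BBBBBBBB
BBBBBBBW
BYBBBBBB
BBBBGWBB
BBBBBWBB
BBBBBWBB
BBBBBGGB
BBBBBBBB
After op 3 paint(4,1,G):
BBBBBBBB
BBBBBBBW
BYBBBBBB
BBBBGWBB
BGBBBWBB
BBBBBWBB
BBBBBGGB
BBBBBBBB
After op 4 paint(1,2,B):
BBBBBBBB
BBBBBBBW
BYBBBBBB
BBBBGWBB
BGBBBWBB
BBBBBWBB
BBBBBGGB
BBBBBBBB
After op 5 paint(2,6,K):
BBBBBBBB
BBBBBBBW
BYBBBBKB
BBBBGWBB
BGBBBWBB
BBBBBWBB
BBBBBGGB
BBBBBBBB
After op 6 fill(5,4,G) [54 cells changed]:
GGGGGGGG
GGGGGGGW
GYGGGGKG
GGGGGWGG
GGGGGWGG
GGGGGWGG
GGGGGGGG
GGGGGGGG
After op 7 fill(1,2,B) [58 cells changed]:
BBBBBBBB
BBBBBBBW
BYBBBBKB
BBBBBWBB
BBBBBWBB
BBBBBWBB
BBBBBBBB
BBBBBBBB

Answer: 58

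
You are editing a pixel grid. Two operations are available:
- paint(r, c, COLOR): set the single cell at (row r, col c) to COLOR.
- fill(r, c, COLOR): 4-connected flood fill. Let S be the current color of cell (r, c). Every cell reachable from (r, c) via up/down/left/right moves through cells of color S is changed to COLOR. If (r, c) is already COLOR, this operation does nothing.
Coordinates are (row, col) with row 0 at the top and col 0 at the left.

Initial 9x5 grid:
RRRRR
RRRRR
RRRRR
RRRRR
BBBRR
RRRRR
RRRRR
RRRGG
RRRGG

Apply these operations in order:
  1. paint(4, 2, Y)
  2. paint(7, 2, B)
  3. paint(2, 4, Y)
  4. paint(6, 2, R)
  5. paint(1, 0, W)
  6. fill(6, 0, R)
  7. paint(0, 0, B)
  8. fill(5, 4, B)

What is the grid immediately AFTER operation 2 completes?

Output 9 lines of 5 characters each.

After op 1 paint(4,2,Y):
RRRRR
RRRRR
RRRRR
RRRRR
BBYRR
RRRRR
RRRRR
RRRGG
RRRGG
After op 2 paint(7,2,B):
RRRRR
RRRRR
RRRRR
RRRRR
BBYRR
RRRRR
RRRRR
RRBGG
RRRGG

Answer: RRRRR
RRRRR
RRRRR
RRRRR
BBYRR
RRRRR
RRRRR
RRBGG
RRRGG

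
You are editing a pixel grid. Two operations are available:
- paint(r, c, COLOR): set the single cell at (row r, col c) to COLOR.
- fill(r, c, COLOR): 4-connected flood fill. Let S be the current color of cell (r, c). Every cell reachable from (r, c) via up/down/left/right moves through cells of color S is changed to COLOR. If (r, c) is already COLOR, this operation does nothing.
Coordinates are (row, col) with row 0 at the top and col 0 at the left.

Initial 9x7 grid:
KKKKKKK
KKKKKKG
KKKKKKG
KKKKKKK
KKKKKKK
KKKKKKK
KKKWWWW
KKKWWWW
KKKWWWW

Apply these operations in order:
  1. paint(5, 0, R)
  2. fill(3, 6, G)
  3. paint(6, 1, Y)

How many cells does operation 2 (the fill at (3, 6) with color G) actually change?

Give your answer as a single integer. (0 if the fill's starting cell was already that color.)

After op 1 paint(5,0,R):
KKKKKKK
KKKKKKG
KKKKKKG
KKKKKKK
KKKKKKK
RKKKKKK
KKKWWWW
KKKWWWW
KKKWWWW
After op 2 fill(3,6,G) [48 cells changed]:
GGGGGGG
GGGGGGG
GGGGGGG
GGGGGGG
GGGGGGG
RGGGGGG
GGGWWWW
GGGWWWW
GGGWWWW

Answer: 48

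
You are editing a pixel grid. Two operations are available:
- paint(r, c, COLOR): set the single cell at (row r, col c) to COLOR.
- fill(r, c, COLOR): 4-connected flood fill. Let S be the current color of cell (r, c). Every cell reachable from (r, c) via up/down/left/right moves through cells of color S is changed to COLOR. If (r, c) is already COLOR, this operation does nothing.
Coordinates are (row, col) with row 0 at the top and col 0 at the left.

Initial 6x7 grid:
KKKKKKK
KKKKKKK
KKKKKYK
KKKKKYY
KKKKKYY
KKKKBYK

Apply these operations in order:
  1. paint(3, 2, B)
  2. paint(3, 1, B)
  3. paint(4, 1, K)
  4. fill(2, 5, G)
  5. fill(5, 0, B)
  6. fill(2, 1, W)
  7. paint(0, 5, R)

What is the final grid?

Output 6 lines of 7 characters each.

Answer: WWWWWRW
WWWWWWW
WWWWWGW
WWWWWGG
WWWWWGG
WWWWWGK

Derivation:
After op 1 paint(3,2,B):
KKKKKKK
KKKKKKK
KKKKKYK
KKBKKYY
KKKKKYY
KKKKBYK
After op 2 paint(3,1,B):
KKKKKKK
KKKKKKK
KKKKKYK
KBBKKYY
KKKKKYY
KKKKBYK
After op 3 paint(4,1,K):
KKKKKKK
KKKKKKK
KKKKKYK
KBBKKYY
KKKKKYY
KKKKBYK
After op 4 fill(2,5,G) [6 cells changed]:
KKKKKKK
KKKKKKK
KKKKKGK
KBBKKGG
KKKKKGG
KKKKBGK
After op 5 fill(5,0,B) [32 cells changed]:
BBBBBBB
BBBBBBB
BBBBBGB
BBBBBGG
BBBBBGG
BBBBBGK
After op 6 fill(2,1,W) [35 cells changed]:
WWWWWWW
WWWWWWW
WWWWWGW
WWWWWGG
WWWWWGG
WWWWWGK
After op 7 paint(0,5,R):
WWWWWRW
WWWWWWW
WWWWWGW
WWWWWGG
WWWWWGG
WWWWWGK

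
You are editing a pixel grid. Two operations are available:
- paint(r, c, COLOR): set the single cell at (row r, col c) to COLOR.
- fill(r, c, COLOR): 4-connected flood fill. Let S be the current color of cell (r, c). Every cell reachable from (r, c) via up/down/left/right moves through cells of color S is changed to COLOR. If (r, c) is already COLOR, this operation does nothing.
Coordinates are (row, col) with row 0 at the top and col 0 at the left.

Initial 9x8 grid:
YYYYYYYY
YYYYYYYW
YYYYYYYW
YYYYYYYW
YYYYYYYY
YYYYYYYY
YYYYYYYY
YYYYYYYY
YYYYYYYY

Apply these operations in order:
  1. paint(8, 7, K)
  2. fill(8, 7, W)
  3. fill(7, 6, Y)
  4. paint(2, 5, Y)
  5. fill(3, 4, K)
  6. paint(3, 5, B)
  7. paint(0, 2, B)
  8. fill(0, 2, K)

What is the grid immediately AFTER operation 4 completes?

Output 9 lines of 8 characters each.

After op 1 paint(8,7,K):
YYYYYYYY
YYYYYYYW
YYYYYYYW
YYYYYYYW
YYYYYYYY
YYYYYYYY
YYYYYYYY
YYYYYYYY
YYYYYYYK
After op 2 fill(8,7,W) [1 cells changed]:
YYYYYYYY
YYYYYYYW
YYYYYYYW
YYYYYYYW
YYYYYYYY
YYYYYYYY
YYYYYYYY
YYYYYYYY
YYYYYYYW
After op 3 fill(7,6,Y) [0 cells changed]:
YYYYYYYY
YYYYYYYW
YYYYYYYW
YYYYYYYW
YYYYYYYY
YYYYYYYY
YYYYYYYY
YYYYYYYY
YYYYYYYW
After op 4 paint(2,5,Y):
YYYYYYYY
YYYYYYYW
YYYYYYYW
YYYYYYYW
YYYYYYYY
YYYYYYYY
YYYYYYYY
YYYYYYYY
YYYYYYYW

Answer: YYYYYYYY
YYYYYYYW
YYYYYYYW
YYYYYYYW
YYYYYYYY
YYYYYYYY
YYYYYYYY
YYYYYYYY
YYYYYYYW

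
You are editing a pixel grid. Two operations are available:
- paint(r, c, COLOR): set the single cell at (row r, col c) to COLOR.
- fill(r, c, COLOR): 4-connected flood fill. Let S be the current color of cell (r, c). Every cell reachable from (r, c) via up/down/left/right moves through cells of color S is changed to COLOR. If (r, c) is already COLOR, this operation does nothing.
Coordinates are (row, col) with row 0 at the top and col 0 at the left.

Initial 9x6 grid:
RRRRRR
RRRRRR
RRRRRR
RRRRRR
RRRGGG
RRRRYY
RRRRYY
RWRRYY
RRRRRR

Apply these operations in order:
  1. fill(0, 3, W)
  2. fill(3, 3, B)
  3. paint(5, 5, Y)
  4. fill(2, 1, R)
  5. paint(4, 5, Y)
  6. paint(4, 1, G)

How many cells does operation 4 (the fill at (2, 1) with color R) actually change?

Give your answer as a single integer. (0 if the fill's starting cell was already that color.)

After op 1 fill(0,3,W) [44 cells changed]:
WWWWWW
WWWWWW
WWWWWW
WWWWWW
WWWGGG
WWWWYY
WWWWYY
WWWWYY
WWWWWW
After op 2 fill(3,3,B) [45 cells changed]:
BBBBBB
BBBBBB
BBBBBB
BBBBBB
BBBGGG
BBBBYY
BBBBYY
BBBBYY
BBBBBB
After op 3 paint(5,5,Y):
BBBBBB
BBBBBB
BBBBBB
BBBBBB
BBBGGG
BBBBYY
BBBBYY
BBBBYY
BBBBBB
After op 4 fill(2,1,R) [45 cells changed]:
RRRRRR
RRRRRR
RRRRRR
RRRRRR
RRRGGG
RRRRYY
RRRRYY
RRRRYY
RRRRRR

Answer: 45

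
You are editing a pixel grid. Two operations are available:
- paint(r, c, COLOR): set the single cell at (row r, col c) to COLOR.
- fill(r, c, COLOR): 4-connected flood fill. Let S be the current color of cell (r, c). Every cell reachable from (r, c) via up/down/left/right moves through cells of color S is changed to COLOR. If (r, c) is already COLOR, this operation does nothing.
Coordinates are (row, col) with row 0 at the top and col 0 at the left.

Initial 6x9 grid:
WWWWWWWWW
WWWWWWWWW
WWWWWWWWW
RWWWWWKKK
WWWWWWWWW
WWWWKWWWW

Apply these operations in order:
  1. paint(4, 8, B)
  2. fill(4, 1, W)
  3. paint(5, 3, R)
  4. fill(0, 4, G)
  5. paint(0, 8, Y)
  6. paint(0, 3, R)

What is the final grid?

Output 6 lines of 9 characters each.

After op 1 paint(4,8,B):
WWWWWWWWW
WWWWWWWWW
WWWWWWWWW
RWWWWWKKK
WWWWWWWWB
WWWWKWWWW
After op 2 fill(4,1,W) [0 cells changed]:
WWWWWWWWW
WWWWWWWWW
WWWWWWWWW
RWWWWWKKK
WWWWWWWWB
WWWWKWWWW
After op 3 paint(5,3,R):
WWWWWWWWW
WWWWWWWWW
WWWWWWWWW
RWWWWWKKK
WWWWWWWWB
WWWRKWWWW
After op 4 fill(0,4,G) [47 cells changed]:
GGGGGGGGG
GGGGGGGGG
GGGGGGGGG
RGGGGGKKK
GGGGGGGGB
GGGRKGGGG
After op 5 paint(0,8,Y):
GGGGGGGGY
GGGGGGGGG
GGGGGGGGG
RGGGGGKKK
GGGGGGGGB
GGGRKGGGG
After op 6 paint(0,3,R):
GGGRGGGGY
GGGGGGGGG
GGGGGGGGG
RGGGGGKKK
GGGGGGGGB
GGGRKGGGG

Answer: GGGRGGGGY
GGGGGGGGG
GGGGGGGGG
RGGGGGKKK
GGGGGGGGB
GGGRKGGGG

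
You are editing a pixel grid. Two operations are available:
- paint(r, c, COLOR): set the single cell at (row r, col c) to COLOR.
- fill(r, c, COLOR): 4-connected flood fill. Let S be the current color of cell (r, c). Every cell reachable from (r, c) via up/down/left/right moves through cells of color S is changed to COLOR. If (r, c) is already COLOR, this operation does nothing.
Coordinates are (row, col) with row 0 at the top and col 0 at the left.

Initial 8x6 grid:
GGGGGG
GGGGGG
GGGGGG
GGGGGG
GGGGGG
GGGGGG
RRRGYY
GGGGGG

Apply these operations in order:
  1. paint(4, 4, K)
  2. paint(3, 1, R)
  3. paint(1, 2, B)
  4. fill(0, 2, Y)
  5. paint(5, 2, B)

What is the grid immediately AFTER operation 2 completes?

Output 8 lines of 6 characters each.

After op 1 paint(4,4,K):
GGGGGG
GGGGGG
GGGGGG
GGGGGG
GGGGKG
GGGGGG
RRRGYY
GGGGGG
After op 2 paint(3,1,R):
GGGGGG
GGGGGG
GGGGGG
GRGGGG
GGGGKG
GGGGGG
RRRGYY
GGGGGG

Answer: GGGGGG
GGGGGG
GGGGGG
GRGGGG
GGGGKG
GGGGGG
RRRGYY
GGGGGG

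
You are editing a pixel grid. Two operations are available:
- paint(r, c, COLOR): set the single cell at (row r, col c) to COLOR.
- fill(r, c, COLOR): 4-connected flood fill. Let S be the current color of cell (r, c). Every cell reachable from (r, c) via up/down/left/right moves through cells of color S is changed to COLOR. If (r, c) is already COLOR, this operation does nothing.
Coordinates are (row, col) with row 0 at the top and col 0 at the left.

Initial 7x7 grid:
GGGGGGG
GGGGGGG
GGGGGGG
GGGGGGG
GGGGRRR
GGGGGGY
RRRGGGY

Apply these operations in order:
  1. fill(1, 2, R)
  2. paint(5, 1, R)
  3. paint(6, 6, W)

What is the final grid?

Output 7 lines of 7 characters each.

Answer: RRRRRRR
RRRRRRR
RRRRRRR
RRRRRRR
RRRRRRR
RRRRRRY
RRRRRRW

Derivation:
After op 1 fill(1,2,R) [41 cells changed]:
RRRRRRR
RRRRRRR
RRRRRRR
RRRRRRR
RRRRRRR
RRRRRRY
RRRRRRY
After op 2 paint(5,1,R):
RRRRRRR
RRRRRRR
RRRRRRR
RRRRRRR
RRRRRRR
RRRRRRY
RRRRRRY
After op 3 paint(6,6,W):
RRRRRRR
RRRRRRR
RRRRRRR
RRRRRRR
RRRRRRR
RRRRRRY
RRRRRRW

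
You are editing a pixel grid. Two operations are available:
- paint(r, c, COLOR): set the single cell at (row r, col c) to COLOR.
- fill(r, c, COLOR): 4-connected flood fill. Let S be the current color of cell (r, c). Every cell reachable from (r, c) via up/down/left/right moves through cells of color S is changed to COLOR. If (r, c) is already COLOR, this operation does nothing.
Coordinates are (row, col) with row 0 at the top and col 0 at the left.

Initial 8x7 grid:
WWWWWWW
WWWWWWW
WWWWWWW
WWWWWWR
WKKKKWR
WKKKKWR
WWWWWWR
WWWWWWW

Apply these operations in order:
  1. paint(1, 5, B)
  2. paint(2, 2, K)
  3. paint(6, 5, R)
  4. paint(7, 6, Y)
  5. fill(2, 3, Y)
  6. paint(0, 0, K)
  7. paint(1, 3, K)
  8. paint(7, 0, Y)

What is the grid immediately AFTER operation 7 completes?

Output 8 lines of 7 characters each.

Answer: KYYYYYY
YYYKYBY
YYKYYYY
YYYYYYR
YKKKKYR
YKKKKYR
YYYYYRR
YYYYYYY

Derivation:
After op 1 paint(1,5,B):
WWWWWWW
WWWWWBW
WWWWWWW
WWWWWWR
WKKKKWR
WKKKKWR
WWWWWWR
WWWWWWW
After op 2 paint(2,2,K):
WWWWWWW
WWWWWBW
WWKWWWW
WWWWWWR
WKKKKWR
WKKKKWR
WWWWWWR
WWWWWWW
After op 3 paint(6,5,R):
WWWWWWW
WWWWWBW
WWKWWWW
WWWWWWR
WKKKKWR
WKKKKWR
WWWWWRR
WWWWWWW
After op 4 paint(7,6,Y):
WWWWWWW
WWWWWBW
WWKWWWW
WWWWWWR
WKKKKWR
WKKKKWR
WWWWWRR
WWWWWWY
After op 5 fill(2,3,Y) [40 cells changed]:
YYYYYYY
YYYYYBY
YYKYYYY
YYYYYYR
YKKKKYR
YKKKKYR
YYYYYRR
YYYYYYY
After op 6 paint(0,0,K):
KYYYYYY
YYYYYBY
YYKYYYY
YYYYYYR
YKKKKYR
YKKKKYR
YYYYYRR
YYYYYYY
After op 7 paint(1,3,K):
KYYYYYY
YYYKYBY
YYKYYYY
YYYYYYR
YKKKKYR
YKKKKYR
YYYYYRR
YYYYYYY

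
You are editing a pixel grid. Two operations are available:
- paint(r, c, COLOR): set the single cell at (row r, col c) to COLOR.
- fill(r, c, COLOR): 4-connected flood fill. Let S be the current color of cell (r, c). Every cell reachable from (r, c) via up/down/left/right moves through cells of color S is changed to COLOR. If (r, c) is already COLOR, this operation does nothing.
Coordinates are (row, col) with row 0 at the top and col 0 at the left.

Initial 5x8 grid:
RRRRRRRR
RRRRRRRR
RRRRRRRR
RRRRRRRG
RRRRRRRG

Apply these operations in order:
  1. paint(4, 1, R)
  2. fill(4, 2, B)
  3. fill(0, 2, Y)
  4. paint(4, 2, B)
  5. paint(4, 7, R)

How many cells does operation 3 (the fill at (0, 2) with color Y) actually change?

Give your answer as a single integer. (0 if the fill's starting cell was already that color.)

After op 1 paint(4,1,R):
RRRRRRRR
RRRRRRRR
RRRRRRRR
RRRRRRRG
RRRRRRRG
After op 2 fill(4,2,B) [38 cells changed]:
BBBBBBBB
BBBBBBBB
BBBBBBBB
BBBBBBBG
BBBBBBBG
After op 3 fill(0,2,Y) [38 cells changed]:
YYYYYYYY
YYYYYYYY
YYYYYYYY
YYYYYYYG
YYYYYYYG

Answer: 38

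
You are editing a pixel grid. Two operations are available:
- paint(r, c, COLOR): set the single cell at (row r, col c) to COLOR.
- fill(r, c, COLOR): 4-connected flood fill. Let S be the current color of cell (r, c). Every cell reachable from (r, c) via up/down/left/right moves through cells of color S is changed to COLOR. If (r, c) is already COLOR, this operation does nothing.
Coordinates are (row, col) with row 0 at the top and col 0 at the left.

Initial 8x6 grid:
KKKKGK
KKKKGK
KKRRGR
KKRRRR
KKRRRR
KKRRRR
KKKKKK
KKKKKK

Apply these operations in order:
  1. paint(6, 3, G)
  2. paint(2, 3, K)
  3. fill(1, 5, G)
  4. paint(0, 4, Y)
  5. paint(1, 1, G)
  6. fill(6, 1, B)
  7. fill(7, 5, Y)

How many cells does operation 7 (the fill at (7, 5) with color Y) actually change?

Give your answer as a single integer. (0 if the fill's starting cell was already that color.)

Answer: 27

Derivation:
After op 1 paint(6,3,G):
KKKKGK
KKKKGK
KKRRGR
KKRRRR
KKRRRR
KKRRRR
KKKGKK
KKKKKK
After op 2 paint(2,3,K):
KKKKGK
KKKKGK
KKRKGR
KKRRRR
KKRRRR
KKRRRR
KKKGKK
KKKKKK
After op 3 fill(1,5,G) [2 cells changed]:
KKKKGG
KKKKGG
KKRKGR
KKRRRR
KKRRRR
KKRRRR
KKKGKK
KKKKKK
After op 4 paint(0,4,Y):
KKKKYG
KKKKGG
KKRKGR
KKRRRR
KKRRRR
KKRRRR
KKKGKK
KKKKKK
After op 5 paint(1,1,G):
KKKKYG
KGKKGG
KKRKGR
KKRRRR
KKRRRR
KKRRRR
KKKGKK
KKKKKK
After op 6 fill(6,1,B) [27 cells changed]:
BBBBYG
BGBBGG
BBRBGR
BBRRRR
BBRRRR
BBRRRR
BBBGBB
BBBBBB
After op 7 fill(7,5,Y) [27 cells changed]:
YYYYYG
YGYYGG
YYRYGR
YYRRRR
YYRRRR
YYRRRR
YYYGYY
YYYYYY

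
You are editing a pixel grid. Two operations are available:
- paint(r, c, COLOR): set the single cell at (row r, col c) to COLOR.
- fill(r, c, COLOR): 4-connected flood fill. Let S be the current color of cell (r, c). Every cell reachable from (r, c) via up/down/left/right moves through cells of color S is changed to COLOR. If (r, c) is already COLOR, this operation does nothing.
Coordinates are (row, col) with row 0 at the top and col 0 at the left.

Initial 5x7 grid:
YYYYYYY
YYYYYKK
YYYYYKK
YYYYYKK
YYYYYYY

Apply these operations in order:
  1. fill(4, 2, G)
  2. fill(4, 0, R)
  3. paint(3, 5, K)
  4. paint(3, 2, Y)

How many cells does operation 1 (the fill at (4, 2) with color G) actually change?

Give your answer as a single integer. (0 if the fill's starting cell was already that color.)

After op 1 fill(4,2,G) [29 cells changed]:
GGGGGGG
GGGGGKK
GGGGGKK
GGGGGKK
GGGGGGG

Answer: 29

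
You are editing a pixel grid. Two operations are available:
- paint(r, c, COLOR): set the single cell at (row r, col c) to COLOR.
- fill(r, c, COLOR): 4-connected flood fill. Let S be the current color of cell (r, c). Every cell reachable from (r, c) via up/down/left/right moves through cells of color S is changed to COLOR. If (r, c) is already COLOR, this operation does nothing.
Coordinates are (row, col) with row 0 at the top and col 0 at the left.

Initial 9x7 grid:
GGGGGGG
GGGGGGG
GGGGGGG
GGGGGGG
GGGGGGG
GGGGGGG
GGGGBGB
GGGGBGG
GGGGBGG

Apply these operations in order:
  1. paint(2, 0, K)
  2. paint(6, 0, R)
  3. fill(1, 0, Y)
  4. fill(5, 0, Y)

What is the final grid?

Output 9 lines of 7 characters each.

After op 1 paint(2,0,K):
GGGGGGG
GGGGGGG
KGGGGGG
GGGGGGG
GGGGGGG
GGGGGGG
GGGGBGB
GGGGBGG
GGGGBGG
After op 2 paint(6,0,R):
GGGGGGG
GGGGGGG
KGGGGGG
GGGGGGG
GGGGGGG
GGGGGGG
RGGGBGB
GGGGBGG
GGGGBGG
After op 3 fill(1,0,Y) [57 cells changed]:
YYYYYYY
YYYYYYY
KYYYYYY
YYYYYYY
YYYYYYY
YYYYYYY
RYYYBYB
YYYYBYY
YYYYBYY
After op 4 fill(5,0,Y) [0 cells changed]:
YYYYYYY
YYYYYYY
KYYYYYY
YYYYYYY
YYYYYYY
YYYYYYY
RYYYBYB
YYYYBYY
YYYYBYY

Answer: YYYYYYY
YYYYYYY
KYYYYYY
YYYYYYY
YYYYYYY
YYYYYYY
RYYYBYB
YYYYBYY
YYYYBYY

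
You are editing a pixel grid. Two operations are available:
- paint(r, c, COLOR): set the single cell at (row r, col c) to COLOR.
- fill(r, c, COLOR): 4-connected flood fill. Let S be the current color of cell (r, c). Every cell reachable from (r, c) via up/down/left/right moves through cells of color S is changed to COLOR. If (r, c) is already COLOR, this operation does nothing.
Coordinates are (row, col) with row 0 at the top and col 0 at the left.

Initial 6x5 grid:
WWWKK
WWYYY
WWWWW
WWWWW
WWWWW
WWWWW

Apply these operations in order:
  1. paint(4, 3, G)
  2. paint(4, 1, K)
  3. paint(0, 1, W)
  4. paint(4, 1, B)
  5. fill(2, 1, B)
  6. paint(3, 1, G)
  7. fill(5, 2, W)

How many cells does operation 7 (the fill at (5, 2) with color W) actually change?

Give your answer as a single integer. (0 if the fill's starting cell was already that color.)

Answer: 23

Derivation:
After op 1 paint(4,3,G):
WWWKK
WWYYY
WWWWW
WWWWW
WWWGW
WWWWW
After op 2 paint(4,1,K):
WWWKK
WWYYY
WWWWW
WWWWW
WKWGW
WWWWW
After op 3 paint(0,1,W):
WWWKK
WWYYY
WWWWW
WWWWW
WKWGW
WWWWW
After op 4 paint(4,1,B):
WWWKK
WWYYY
WWWWW
WWWWW
WBWGW
WWWWW
After op 5 fill(2,1,B) [23 cells changed]:
BBBKK
BBYYY
BBBBB
BBBBB
BBBGB
BBBBB
After op 6 paint(3,1,G):
BBBKK
BBYYY
BBBBB
BGBBB
BBBGB
BBBBB
After op 7 fill(5,2,W) [23 cells changed]:
WWWKK
WWYYY
WWWWW
WGWWW
WWWGW
WWWWW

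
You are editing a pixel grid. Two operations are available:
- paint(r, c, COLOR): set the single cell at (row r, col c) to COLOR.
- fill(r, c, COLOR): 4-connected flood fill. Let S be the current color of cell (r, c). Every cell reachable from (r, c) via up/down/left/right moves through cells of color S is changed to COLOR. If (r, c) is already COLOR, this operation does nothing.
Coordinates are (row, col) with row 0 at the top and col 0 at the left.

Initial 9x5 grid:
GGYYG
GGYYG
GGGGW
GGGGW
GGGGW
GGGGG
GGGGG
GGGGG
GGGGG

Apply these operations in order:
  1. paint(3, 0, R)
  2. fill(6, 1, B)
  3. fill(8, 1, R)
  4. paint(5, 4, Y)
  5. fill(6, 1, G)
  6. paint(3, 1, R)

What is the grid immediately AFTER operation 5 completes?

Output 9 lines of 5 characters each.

After op 1 paint(3,0,R):
GGYYG
GGYYG
GGGGW
RGGGW
GGGGW
GGGGG
GGGGG
GGGGG
GGGGG
After op 2 fill(6,1,B) [35 cells changed]:
BBYYG
BBYYG
BBBBW
RBBBW
BBBBW
BBBBB
BBBBB
BBBBB
BBBBB
After op 3 fill(8,1,R) [35 cells changed]:
RRYYG
RRYYG
RRRRW
RRRRW
RRRRW
RRRRR
RRRRR
RRRRR
RRRRR
After op 4 paint(5,4,Y):
RRYYG
RRYYG
RRRRW
RRRRW
RRRRW
RRRRY
RRRRR
RRRRR
RRRRR
After op 5 fill(6,1,G) [35 cells changed]:
GGYYG
GGYYG
GGGGW
GGGGW
GGGGW
GGGGY
GGGGG
GGGGG
GGGGG

Answer: GGYYG
GGYYG
GGGGW
GGGGW
GGGGW
GGGGY
GGGGG
GGGGG
GGGGG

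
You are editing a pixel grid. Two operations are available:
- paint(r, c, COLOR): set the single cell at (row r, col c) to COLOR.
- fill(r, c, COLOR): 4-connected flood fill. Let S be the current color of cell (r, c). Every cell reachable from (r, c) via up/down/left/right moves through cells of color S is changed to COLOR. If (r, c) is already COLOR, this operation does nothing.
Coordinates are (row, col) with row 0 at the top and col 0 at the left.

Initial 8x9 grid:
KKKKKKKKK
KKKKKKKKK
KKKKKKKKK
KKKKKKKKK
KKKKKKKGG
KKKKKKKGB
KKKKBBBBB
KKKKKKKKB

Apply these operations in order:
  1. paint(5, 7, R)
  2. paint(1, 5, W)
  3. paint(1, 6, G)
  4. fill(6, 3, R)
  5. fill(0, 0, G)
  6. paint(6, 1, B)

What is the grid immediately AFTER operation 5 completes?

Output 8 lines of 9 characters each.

After op 1 paint(5,7,R):
KKKKKKKKK
KKKKKKKKK
KKKKKKKKK
KKKKKKKKK
KKKKKKKGG
KKKKKKKRB
KKKKBBBBB
KKKKKKKKB
After op 2 paint(1,5,W):
KKKKKKKKK
KKKKKWKKK
KKKKKKKKK
KKKKKKKKK
KKKKKKKGG
KKKKKKKRB
KKKKBBBBB
KKKKKKKKB
After op 3 paint(1,6,G):
KKKKKKKKK
KKKKKWGKK
KKKKKKKKK
KKKKKKKKK
KKKKKKKGG
KKKKKKKRB
KKKKBBBBB
KKKKKKKKB
After op 4 fill(6,3,R) [60 cells changed]:
RRRRRRRRR
RRRRRWGRR
RRRRRRRRR
RRRRRRRRR
RRRRRRRGG
RRRRRRRRB
RRRRBBBBB
RRRRRRRRB
After op 5 fill(0,0,G) [61 cells changed]:
GGGGGGGGG
GGGGGWGGG
GGGGGGGGG
GGGGGGGGG
GGGGGGGGG
GGGGGGGGB
GGGGBBBBB
GGGGGGGGB

Answer: GGGGGGGGG
GGGGGWGGG
GGGGGGGGG
GGGGGGGGG
GGGGGGGGG
GGGGGGGGB
GGGGBBBBB
GGGGGGGGB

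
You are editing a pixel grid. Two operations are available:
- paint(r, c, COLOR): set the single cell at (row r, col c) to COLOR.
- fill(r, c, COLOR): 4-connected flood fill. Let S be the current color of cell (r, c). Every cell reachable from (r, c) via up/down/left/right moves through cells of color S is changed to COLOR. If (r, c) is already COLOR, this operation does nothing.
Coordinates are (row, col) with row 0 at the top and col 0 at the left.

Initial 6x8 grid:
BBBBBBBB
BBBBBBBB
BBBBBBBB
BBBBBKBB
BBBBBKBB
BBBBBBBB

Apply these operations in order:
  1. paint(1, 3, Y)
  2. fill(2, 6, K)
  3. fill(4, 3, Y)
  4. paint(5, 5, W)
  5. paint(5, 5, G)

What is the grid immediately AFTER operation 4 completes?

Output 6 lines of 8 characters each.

After op 1 paint(1,3,Y):
BBBBBBBB
BBBYBBBB
BBBBBBBB
BBBBBKBB
BBBBBKBB
BBBBBBBB
After op 2 fill(2,6,K) [45 cells changed]:
KKKKKKKK
KKKYKKKK
KKKKKKKK
KKKKKKKK
KKKKKKKK
KKKKKKKK
After op 3 fill(4,3,Y) [47 cells changed]:
YYYYYYYY
YYYYYYYY
YYYYYYYY
YYYYYYYY
YYYYYYYY
YYYYYYYY
After op 4 paint(5,5,W):
YYYYYYYY
YYYYYYYY
YYYYYYYY
YYYYYYYY
YYYYYYYY
YYYYYWYY

Answer: YYYYYYYY
YYYYYYYY
YYYYYYYY
YYYYYYYY
YYYYYYYY
YYYYYWYY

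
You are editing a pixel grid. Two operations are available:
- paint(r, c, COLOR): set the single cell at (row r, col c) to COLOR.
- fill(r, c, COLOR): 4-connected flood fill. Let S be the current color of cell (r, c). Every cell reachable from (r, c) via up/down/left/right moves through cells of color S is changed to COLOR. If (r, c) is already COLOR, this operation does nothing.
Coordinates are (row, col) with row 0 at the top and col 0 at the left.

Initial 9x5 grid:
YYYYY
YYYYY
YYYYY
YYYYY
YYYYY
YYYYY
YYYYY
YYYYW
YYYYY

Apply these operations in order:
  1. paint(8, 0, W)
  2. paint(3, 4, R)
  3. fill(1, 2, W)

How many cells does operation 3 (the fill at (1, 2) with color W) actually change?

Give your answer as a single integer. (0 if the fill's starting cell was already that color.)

After op 1 paint(8,0,W):
YYYYY
YYYYY
YYYYY
YYYYY
YYYYY
YYYYY
YYYYY
YYYYW
WYYYY
After op 2 paint(3,4,R):
YYYYY
YYYYY
YYYYY
YYYYR
YYYYY
YYYYY
YYYYY
YYYYW
WYYYY
After op 3 fill(1,2,W) [42 cells changed]:
WWWWW
WWWWW
WWWWW
WWWWR
WWWWW
WWWWW
WWWWW
WWWWW
WWWWW

Answer: 42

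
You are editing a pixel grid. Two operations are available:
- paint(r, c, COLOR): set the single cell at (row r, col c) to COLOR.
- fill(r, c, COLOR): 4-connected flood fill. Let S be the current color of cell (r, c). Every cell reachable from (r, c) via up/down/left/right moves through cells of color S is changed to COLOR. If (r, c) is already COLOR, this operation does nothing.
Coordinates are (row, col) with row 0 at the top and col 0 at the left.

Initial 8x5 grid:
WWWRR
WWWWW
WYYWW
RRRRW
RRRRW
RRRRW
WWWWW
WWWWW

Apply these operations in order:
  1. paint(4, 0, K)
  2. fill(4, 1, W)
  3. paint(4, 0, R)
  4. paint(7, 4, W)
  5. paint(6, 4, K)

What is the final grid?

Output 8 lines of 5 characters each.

Answer: WWWRR
WWWWW
WYYWW
WWWWW
RWWWW
WWWWW
WWWWK
WWWWW

Derivation:
After op 1 paint(4,0,K):
WWWRR
WWWWW
WYYWW
RRRRW
KRRRW
RRRRW
WWWWW
WWWWW
After op 2 fill(4,1,W) [11 cells changed]:
WWWRR
WWWWW
WYYWW
WWWWW
KWWWW
WWWWW
WWWWW
WWWWW
After op 3 paint(4,0,R):
WWWRR
WWWWW
WYYWW
WWWWW
RWWWW
WWWWW
WWWWW
WWWWW
After op 4 paint(7,4,W):
WWWRR
WWWWW
WYYWW
WWWWW
RWWWW
WWWWW
WWWWW
WWWWW
After op 5 paint(6,4,K):
WWWRR
WWWWW
WYYWW
WWWWW
RWWWW
WWWWW
WWWWK
WWWWW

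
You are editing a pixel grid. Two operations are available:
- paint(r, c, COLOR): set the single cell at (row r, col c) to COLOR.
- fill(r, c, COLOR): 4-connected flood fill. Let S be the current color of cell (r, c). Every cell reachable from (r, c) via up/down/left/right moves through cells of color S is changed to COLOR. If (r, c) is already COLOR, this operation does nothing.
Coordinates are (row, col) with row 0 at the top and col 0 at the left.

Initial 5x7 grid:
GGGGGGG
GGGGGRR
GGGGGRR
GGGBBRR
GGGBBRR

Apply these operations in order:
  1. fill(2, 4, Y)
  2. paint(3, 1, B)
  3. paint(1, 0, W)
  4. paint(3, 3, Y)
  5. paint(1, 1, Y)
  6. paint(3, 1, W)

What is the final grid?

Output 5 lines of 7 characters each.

Answer: YYYYYYY
WYYYYRR
YYYYYRR
YWYYBRR
YYYBBRR

Derivation:
After op 1 fill(2,4,Y) [23 cells changed]:
YYYYYYY
YYYYYRR
YYYYYRR
YYYBBRR
YYYBBRR
After op 2 paint(3,1,B):
YYYYYYY
YYYYYRR
YYYYYRR
YBYBBRR
YYYBBRR
After op 3 paint(1,0,W):
YYYYYYY
WYYYYRR
YYYYYRR
YBYBBRR
YYYBBRR
After op 4 paint(3,3,Y):
YYYYYYY
WYYYYRR
YYYYYRR
YBYYBRR
YYYBBRR
After op 5 paint(1,1,Y):
YYYYYYY
WYYYYRR
YYYYYRR
YBYYBRR
YYYBBRR
After op 6 paint(3,1,W):
YYYYYYY
WYYYYRR
YYYYYRR
YWYYBRR
YYYBBRR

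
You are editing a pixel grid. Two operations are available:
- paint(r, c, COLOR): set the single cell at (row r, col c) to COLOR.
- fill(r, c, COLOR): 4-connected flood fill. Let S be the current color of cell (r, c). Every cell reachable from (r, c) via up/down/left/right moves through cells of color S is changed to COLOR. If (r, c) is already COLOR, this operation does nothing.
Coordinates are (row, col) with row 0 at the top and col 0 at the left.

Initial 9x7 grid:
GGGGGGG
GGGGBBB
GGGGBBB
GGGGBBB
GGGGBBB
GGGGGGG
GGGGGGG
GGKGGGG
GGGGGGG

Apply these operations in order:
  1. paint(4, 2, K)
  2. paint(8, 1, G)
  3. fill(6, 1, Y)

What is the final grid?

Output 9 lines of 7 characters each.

After op 1 paint(4,2,K):
GGGGGGG
GGGGBBB
GGGGBBB
GGGGBBB
GGKGBBB
GGGGGGG
GGGGGGG
GGKGGGG
GGGGGGG
After op 2 paint(8,1,G):
GGGGGGG
GGGGBBB
GGGGBBB
GGGGBBB
GGKGBBB
GGGGGGG
GGGGGGG
GGKGGGG
GGGGGGG
After op 3 fill(6,1,Y) [49 cells changed]:
YYYYYYY
YYYYBBB
YYYYBBB
YYYYBBB
YYKYBBB
YYYYYYY
YYYYYYY
YYKYYYY
YYYYYYY

Answer: YYYYYYY
YYYYBBB
YYYYBBB
YYYYBBB
YYKYBBB
YYYYYYY
YYYYYYY
YYKYYYY
YYYYYYY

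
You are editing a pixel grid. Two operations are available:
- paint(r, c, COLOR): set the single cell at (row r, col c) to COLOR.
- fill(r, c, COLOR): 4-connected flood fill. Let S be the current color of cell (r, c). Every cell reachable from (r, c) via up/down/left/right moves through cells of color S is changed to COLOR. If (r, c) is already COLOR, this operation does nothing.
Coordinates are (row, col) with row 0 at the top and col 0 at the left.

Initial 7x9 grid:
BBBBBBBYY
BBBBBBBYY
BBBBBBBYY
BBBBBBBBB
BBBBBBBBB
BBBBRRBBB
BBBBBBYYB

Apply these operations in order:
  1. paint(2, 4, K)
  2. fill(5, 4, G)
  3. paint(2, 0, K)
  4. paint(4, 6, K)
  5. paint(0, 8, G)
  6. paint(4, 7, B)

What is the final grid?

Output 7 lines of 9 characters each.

Answer: BBBBBBBYG
BBBBBBBYY
KBBBKBBYY
BBBBBBBBB
BBBBBBKBB
BBBBGGBBB
BBBBBBYYB

Derivation:
After op 1 paint(2,4,K):
BBBBBBBYY
BBBBBBBYY
BBBBKBBYY
BBBBBBBBB
BBBBBBBBB
BBBBRRBBB
BBBBBBYYB
After op 2 fill(5,4,G) [2 cells changed]:
BBBBBBBYY
BBBBBBBYY
BBBBKBBYY
BBBBBBBBB
BBBBBBBBB
BBBBGGBBB
BBBBBBYYB
After op 3 paint(2,0,K):
BBBBBBBYY
BBBBBBBYY
KBBBKBBYY
BBBBBBBBB
BBBBBBBBB
BBBBGGBBB
BBBBBBYYB
After op 4 paint(4,6,K):
BBBBBBBYY
BBBBBBBYY
KBBBKBBYY
BBBBBBBBB
BBBBBBKBB
BBBBGGBBB
BBBBBBYYB
After op 5 paint(0,8,G):
BBBBBBBYG
BBBBBBBYY
KBBBKBBYY
BBBBBBBBB
BBBBBBKBB
BBBBGGBBB
BBBBBBYYB
After op 6 paint(4,7,B):
BBBBBBBYG
BBBBBBBYY
KBBBKBBYY
BBBBBBBBB
BBBBBBKBB
BBBBGGBBB
BBBBBBYYB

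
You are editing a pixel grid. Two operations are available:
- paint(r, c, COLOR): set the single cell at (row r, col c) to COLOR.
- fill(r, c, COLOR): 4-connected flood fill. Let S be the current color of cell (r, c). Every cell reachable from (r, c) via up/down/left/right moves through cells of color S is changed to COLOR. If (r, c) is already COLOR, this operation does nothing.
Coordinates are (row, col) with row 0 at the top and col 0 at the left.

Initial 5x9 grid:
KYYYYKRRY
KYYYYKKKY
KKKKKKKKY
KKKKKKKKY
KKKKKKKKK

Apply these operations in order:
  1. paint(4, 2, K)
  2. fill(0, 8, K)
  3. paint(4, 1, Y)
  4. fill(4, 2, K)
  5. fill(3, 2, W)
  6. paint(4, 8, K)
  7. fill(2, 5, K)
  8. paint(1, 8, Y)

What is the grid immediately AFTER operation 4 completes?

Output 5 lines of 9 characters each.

After op 1 paint(4,2,K):
KYYYYKRRY
KYYYYKKKY
KKKKKKKKY
KKKKKKKKY
KKKKKKKKK
After op 2 fill(0,8,K) [4 cells changed]:
KYYYYKRRK
KYYYYKKKK
KKKKKKKKK
KKKKKKKKK
KKKKKKKKK
After op 3 paint(4,1,Y):
KYYYYKRRK
KYYYYKKKK
KKKKKKKKK
KKKKKKKKK
KYKKKKKKK
After op 4 fill(4,2,K) [0 cells changed]:
KYYYYKRRK
KYYYYKKKK
KKKKKKKKK
KKKKKKKKK
KYKKKKKKK

Answer: KYYYYKRRK
KYYYYKKKK
KKKKKKKKK
KKKKKKKKK
KYKKKKKKK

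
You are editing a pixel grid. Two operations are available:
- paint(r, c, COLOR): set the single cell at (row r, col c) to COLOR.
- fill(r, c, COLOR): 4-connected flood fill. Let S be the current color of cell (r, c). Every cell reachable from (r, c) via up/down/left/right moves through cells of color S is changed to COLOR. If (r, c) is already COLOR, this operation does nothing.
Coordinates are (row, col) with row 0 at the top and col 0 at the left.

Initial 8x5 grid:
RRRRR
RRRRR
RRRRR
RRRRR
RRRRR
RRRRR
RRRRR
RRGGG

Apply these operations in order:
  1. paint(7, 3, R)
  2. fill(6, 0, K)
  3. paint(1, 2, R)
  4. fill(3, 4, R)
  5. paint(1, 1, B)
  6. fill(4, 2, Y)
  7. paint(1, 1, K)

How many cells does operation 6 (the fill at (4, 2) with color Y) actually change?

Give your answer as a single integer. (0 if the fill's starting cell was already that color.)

Answer: 37

Derivation:
After op 1 paint(7,3,R):
RRRRR
RRRRR
RRRRR
RRRRR
RRRRR
RRRRR
RRRRR
RRGRG
After op 2 fill(6,0,K) [38 cells changed]:
KKKKK
KKKKK
KKKKK
KKKKK
KKKKK
KKKKK
KKKKK
KKGKG
After op 3 paint(1,2,R):
KKKKK
KKRKK
KKKKK
KKKKK
KKKKK
KKKKK
KKKKK
KKGKG
After op 4 fill(3,4,R) [37 cells changed]:
RRRRR
RRRRR
RRRRR
RRRRR
RRRRR
RRRRR
RRRRR
RRGRG
After op 5 paint(1,1,B):
RRRRR
RBRRR
RRRRR
RRRRR
RRRRR
RRRRR
RRRRR
RRGRG
After op 6 fill(4,2,Y) [37 cells changed]:
YYYYY
YBYYY
YYYYY
YYYYY
YYYYY
YYYYY
YYYYY
YYGYG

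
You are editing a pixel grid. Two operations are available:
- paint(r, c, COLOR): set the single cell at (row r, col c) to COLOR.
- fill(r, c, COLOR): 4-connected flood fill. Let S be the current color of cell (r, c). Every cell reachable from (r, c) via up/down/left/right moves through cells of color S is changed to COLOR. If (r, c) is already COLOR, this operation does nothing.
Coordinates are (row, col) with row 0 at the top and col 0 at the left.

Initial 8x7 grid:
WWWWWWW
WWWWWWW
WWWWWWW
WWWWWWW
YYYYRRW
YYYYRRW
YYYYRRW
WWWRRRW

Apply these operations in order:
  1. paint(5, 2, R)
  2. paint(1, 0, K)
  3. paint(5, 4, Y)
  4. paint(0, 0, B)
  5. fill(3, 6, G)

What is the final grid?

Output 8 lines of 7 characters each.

Answer: BGGGGGG
KGGGGGG
GGGGGGG
GGGGGGG
YYYYRRG
YYRYYRG
YYYYRRG
WWWRRRG

Derivation:
After op 1 paint(5,2,R):
WWWWWWW
WWWWWWW
WWWWWWW
WWWWWWW
YYYYRRW
YYRYRRW
YYYYRRW
WWWRRRW
After op 2 paint(1,0,K):
WWWWWWW
KWWWWWW
WWWWWWW
WWWWWWW
YYYYRRW
YYRYRRW
YYYYRRW
WWWRRRW
After op 3 paint(5,4,Y):
WWWWWWW
KWWWWWW
WWWWWWW
WWWWWWW
YYYYRRW
YYRYYRW
YYYYRRW
WWWRRRW
After op 4 paint(0,0,B):
BWWWWWW
KWWWWWW
WWWWWWW
WWWWWWW
YYYYRRW
YYRYYRW
YYYYRRW
WWWRRRW
After op 5 fill(3,6,G) [30 cells changed]:
BGGGGGG
KGGGGGG
GGGGGGG
GGGGGGG
YYYYRRG
YYRYYRG
YYYYRRG
WWWRRRG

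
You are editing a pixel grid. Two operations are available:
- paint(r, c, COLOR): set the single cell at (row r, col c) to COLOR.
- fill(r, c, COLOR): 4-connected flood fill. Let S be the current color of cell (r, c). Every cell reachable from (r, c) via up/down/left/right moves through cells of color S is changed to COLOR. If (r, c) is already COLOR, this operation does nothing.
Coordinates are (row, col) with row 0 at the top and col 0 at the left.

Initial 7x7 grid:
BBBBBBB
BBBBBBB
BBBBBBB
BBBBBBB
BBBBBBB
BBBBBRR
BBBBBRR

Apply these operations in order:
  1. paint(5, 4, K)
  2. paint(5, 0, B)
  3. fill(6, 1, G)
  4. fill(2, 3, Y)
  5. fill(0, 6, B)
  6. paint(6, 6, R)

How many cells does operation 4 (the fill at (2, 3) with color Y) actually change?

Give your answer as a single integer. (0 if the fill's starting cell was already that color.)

Answer: 44

Derivation:
After op 1 paint(5,4,K):
BBBBBBB
BBBBBBB
BBBBBBB
BBBBBBB
BBBBBBB
BBBBKRR
BBBBBRR
After op 2 paint(5,0,B):
BBBBBBB
BBBBBBB
BBBBBBB
BBBBBBB
BBBBBBB
BBBBKRR
BBBBBRR
After op 3 fill(6,1,G) [44 cells changed]:
GGGGGGG
GGGGGGG
GGGGGGG
GGGGGGG
GGGGGGG
GGGGKRR
GGGGGRR
After op 4 fill(2,3,Y) [44 cells changed]:
YYYYYYY
YYYYYYY
YYYYYYY
YYYYYYY
YYYYYYY
YYYYKRR
YYYYYRR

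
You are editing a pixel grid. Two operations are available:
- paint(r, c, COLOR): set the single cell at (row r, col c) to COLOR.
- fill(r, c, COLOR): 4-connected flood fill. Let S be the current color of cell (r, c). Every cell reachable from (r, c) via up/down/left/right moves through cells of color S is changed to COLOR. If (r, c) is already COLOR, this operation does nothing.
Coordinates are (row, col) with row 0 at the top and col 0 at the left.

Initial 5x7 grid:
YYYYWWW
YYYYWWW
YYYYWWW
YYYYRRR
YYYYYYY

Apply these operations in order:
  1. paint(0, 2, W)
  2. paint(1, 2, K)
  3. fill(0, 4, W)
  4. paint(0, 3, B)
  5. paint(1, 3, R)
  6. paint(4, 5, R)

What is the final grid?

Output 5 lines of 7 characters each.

After op 1 paint(0,2,W):
YYWYWWW
YYYYWWW
YYYYWWW
YYYYRRR
YYYYYYY
After op 2 paint(1,2,K):
YYWYWWW
YYKYWWW
YYYYWWW
YYYYRRR
YYYYYYY
After op 3 fill(0,4,W) [0 cells changed]:
YYWYWWW
YYKYWWW
YYYYWWW
YYYYRRR
YYYYYYY
After op 4 paint(0,3,B):
YYWBWWW
YYKYWWW
YYYYWWW
YYYYRRR
YYYYYYY
After op 5 paint(1,3,R):
YYWBWWW
YYKRWWW
YYYYWWW
YYYYRRR
YYYYYYY
After op 6 paint(4,5,R):
YYWBWWW
YYKRWWW
YYYYWWW
YYYYRRR
YYYYYRY

Answer: YYWBWWW
YYKRWWW
YYYYWWW
YYYYRRR
YYYYYRY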